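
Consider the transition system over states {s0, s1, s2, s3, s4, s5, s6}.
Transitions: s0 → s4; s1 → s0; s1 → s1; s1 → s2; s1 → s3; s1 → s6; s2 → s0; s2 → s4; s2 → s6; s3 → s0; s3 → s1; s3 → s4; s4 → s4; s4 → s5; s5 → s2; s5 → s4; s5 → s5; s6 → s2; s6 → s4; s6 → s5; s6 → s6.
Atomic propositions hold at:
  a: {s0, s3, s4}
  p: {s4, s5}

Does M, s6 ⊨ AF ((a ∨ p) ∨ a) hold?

No

Sat(a ∨ p) = {s0, s3, s4, s5}
Sat((a ∨ p) ∨ a) = {s0, s3, s4, s5}
AF ((a ∨ p) ∨ a): least fixpoint, start Z0 = {s0, s3, s4, s5}, add states with every successor in Z. Already a fixed point.
Sat(AF ((a ∨ p) ∨ a)) = {s0, s3, s4, s5}
s6 ∉ Sat(AF ((a ∨ p) ∨ a)) = {s0, s3, s4, s5}, so the formula does not hold at s6.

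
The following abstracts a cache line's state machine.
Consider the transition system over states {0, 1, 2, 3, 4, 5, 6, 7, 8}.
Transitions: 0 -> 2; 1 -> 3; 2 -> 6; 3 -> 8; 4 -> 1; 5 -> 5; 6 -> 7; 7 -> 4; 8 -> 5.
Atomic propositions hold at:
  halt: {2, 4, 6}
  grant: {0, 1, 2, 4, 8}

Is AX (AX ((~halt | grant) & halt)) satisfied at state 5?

No

Sat(~halt) = {0, 1, 3, 5, 7, 8}
Sat(~halt | grant) = {0, 1, 2, 3, 4, 5, 7, 8}
Sat((~halt | grant) & halt) = {2, 4}
Sat(AX ((~halt | grant) & halt)) = {s : every successor in {2, 4}} = {0, 7}
Sat(AX (AX ((~halt | grant) & halt))) = {s : every successor in {0, 7}} = {6}
5 ∉ Sat(AX (AX ((~halt | grant) & halt))) = {6}, so the formula does not hold at 5.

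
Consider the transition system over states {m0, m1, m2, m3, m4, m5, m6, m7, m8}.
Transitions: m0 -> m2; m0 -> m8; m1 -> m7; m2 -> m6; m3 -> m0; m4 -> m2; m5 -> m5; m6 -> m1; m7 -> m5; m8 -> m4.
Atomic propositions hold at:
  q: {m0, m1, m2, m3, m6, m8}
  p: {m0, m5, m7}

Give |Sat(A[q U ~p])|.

7

Sat(~p) = {m1, m2, m3, m4, m6, m8}
A[q U ~p]: least fixpoint, start Z0 = Sat(~p) = {m1, m2, m3, m4, m6, m8}, add states in Sat(q) with every successor in Z. Z1 = {m0, m1, m2, m3, m4, m6, m8}; fixed.
Sat(A[q U ~p]) = {m0, m1, m2, m3, m4, m6, m8}
|Sat(A[q U ~p])| = |{m0, m1, m2, m3, m4, m6, m8}| = 7.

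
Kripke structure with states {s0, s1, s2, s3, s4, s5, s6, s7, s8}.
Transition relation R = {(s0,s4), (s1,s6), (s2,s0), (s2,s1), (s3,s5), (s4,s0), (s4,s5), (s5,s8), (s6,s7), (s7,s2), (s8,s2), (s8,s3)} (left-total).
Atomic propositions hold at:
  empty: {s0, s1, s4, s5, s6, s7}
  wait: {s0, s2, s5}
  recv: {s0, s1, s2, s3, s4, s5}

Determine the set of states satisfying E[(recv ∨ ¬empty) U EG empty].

Sat(¬empty) = {s2, s3, s8}
Sat(recv ∨ ¬empty) = {s0, s1, s2, s3, s4, s5, s8}
EG empty: greatest fixpoint, start Z0 = {s0, s1, s4, s5, s6, s7}, keep only states in Sat with some successor in Z. Z1 = {s0, s1, s4, s6}; Z2 = {s0, s1, s4}; Z3 = {s0, s4}; fixed.
Sat(EG empty) = {s0, s4}
E[(recv ∨ ¬empty) U EG empty]: least fixpoint, start Z0 = Sat(EG empty) = {s0, s4}, add states in Sat(recv ∨ ¬empty) with some successor in Z. Z1 = {s0, s2, s4}; Z2 = {s0, s2, s4, s8}; Z3 = {s0, s2, s4, s5, s8}; Z4 = {s0, s2, s3, s4, s5, s8}; fixed.
Sat(E[(recv ∨ ¬empty) U EG empty]) = {s0, s2, s3, s4, s5, s8}

{s0, s2, s3, s4, s5, s8}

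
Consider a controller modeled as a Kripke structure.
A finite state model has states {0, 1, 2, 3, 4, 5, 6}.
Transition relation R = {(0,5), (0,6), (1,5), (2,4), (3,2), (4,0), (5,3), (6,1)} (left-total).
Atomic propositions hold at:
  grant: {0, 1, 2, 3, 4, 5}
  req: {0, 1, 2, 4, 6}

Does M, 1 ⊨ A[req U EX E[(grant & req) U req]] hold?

Sat(grant & req) = {0, 1, 2, 4}
E[(grant & req) U req]: least fixpoint, start Z0 = Sat(req) = {0, 1, 2, 4, 6}, add states in Sat(grant & req) with some successor in Z. Already a fixed point.
Sat(E[(grant & req) U req]) = {0, 1, 2, 4, 6}
Sat(EX E[(grant & req) U req]) = {s : some successor in {0, 1, 2, 4, 6}} = {0, 2, 3, 4, 6}
A[req U EX E[(grant & req) U req]]: least fixpoint, start Z0 = Sat(EX E[(grant & req) U req]) = {0, 2, 3, 4, 6}, add states in Sat(req) with every successor in Z. Already a fixed point.
Sat(A[req U EX E[(grant & req) U req]]) = {0, 2, 3, 4, 6}
1 ∉ Sat(A[req U EX E[(grant & req) U req]]) = {0, 2, 3, 4, 6}, so the formula does not hold at 1.

No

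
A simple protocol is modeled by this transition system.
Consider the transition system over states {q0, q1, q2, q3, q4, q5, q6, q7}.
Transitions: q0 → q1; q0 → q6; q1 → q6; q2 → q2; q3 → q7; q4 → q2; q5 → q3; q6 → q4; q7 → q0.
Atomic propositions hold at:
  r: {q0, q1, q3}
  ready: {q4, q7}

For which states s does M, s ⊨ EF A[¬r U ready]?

Sat(¬r) = {q2, q4, q5, q6, q7}
A[¬r U ready]: least fixpoint, start Z0 = Sat(ready) = {q4, q7}, add states in Sat(¬r) with every successor in Z. Z1 = {q4, q6, q7}; fixed.
Sat(A[¬r U ready]) = {q4, q6, q7}
EF A[¬r U ready]: least fixpoint, start Z0 = {q4, q6, q7}, add states with some successor in Z. Z1 = {q0, q1, q3, q4, q6, q7}; Z2 = {q0, q1, q3, q4, q5, q6, q7}; fixed.
Sat(EF A[¬r U ready]) = {q0, q1, q3, q4, q5, q6, q7}

{q0, q1, q3, q4, q5, q6, q7}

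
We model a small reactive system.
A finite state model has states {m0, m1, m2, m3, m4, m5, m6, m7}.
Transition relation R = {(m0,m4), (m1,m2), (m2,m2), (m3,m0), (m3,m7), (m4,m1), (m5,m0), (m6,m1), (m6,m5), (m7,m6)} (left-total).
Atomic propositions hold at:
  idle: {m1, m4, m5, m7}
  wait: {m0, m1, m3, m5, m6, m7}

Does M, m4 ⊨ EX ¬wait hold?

Sat(¬wait) = {m2, m4}
Sat(EX ¬wait) = {s : some successor in {m2, m4}} = {m0, m1, m2}
m4 ∉ Sat(EX ¬wait) = {m0, m1, m2}, so the formula does not hold at m4.

No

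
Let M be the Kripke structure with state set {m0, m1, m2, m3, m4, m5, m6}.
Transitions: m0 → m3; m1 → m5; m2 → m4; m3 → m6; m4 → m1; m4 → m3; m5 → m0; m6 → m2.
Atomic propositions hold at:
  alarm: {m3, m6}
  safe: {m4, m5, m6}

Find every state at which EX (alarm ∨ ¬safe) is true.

{m0, m3, m4, m5, m6}

Sat(¬safe) = {m0, m1, m2, m3}
Sat(alarm ∨ ¬safe) = {m0, m1, m2, m3, m6}
Sat(EX (alarm ∨ ¬safe)) = {s : some successor in {m0, m1, m2, m3, m6}} = {m0, m3, m4, m5, m6}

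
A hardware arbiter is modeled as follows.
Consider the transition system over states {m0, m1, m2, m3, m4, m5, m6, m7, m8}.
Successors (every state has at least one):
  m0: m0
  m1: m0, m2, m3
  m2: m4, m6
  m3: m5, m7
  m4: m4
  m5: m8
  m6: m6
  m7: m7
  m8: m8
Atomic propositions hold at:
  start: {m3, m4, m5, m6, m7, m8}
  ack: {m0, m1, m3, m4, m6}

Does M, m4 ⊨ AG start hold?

Yes

AG start: greatest fixpoint, start Z0 = {m3, m4, m5, m6, m7, m8}, keep only states in Sat with every successor in Z. Already a fixed point.
Sat(AG start) = {m3, m4, m5, m6, m7, m8}
m4 ∈ Sat(AG start) = {m3, m4, m5, m6, m7, m8}, so the formula holds at m4.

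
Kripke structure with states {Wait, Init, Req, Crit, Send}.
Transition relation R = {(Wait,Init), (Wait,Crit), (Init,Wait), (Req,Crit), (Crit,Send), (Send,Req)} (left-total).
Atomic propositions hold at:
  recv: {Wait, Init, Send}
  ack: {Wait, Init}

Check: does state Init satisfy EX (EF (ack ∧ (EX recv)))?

Yes

Sat(EX recv) = {s : some successor in {Wait, Init, Send}} = {Wait, Init, Crit}
Sat(ack ∧ (EX recv)) = {Wait, Init}
EF (ack ∧ (EX recv)): least fixpoint, start Z0 = {Wait, Init}, add states with some successor in Z. Already a fixed point.
Sat(EF (ack ∧ (EX recv))) = {Wait, Init}
Sat(EX (EF (ack ∧ (EX recv)))) = {s : some successor in {Wait, Init}} = {Wait, Init}
Init ∈ Sat(EX (EF (ack ∧ (EX recv)))) = {Wait, Init}, so the formula holds at Init.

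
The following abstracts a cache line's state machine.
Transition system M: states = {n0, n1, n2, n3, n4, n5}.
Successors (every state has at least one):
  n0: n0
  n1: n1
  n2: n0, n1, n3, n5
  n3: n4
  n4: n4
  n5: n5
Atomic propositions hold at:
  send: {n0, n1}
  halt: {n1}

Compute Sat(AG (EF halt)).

EF halt: least fixpoint, start Z0 = {n1}, add states with some successor in Z. Z1 = {n1, n2}; fixed.
Sat(EF halt) = {n1, n2}
AG (EF halt): greatest fixpoint, start Z0 = {n1, n2}, keep only states in Sat with every successor in Z. Z1 = {n1}; fixed.
Sat(AG (EF halt)) = {n1}

{n1}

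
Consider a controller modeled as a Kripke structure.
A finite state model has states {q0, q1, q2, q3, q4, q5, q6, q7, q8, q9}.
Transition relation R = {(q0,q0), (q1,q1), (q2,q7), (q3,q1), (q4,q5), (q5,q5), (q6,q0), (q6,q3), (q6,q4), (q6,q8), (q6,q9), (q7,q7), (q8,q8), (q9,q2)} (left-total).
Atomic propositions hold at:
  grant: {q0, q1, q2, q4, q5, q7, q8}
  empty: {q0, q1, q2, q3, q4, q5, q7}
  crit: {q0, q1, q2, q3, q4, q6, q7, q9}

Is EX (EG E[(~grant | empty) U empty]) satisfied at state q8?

No

Sat(~grant) = {q3, q6, q9}
Sat(~grant | empty) = {q0, q1, q2, q3, q4, q5, q6, q7, q9}
E[(~grant | empty) U empty]: least fixpoint, start Z0 = Sat(empty) = {q0, q1, q2, q3, q4, q5, q7}, add states in Sat(~grant | empty) with some successor in Z. Z1 = {q0, q1, q2, q3, q4, q5, q6, q7, q9}; fixed.
Sat(E[(~grant | empty) U empty]) = {q0, q1, q2, q3, q4, q5, q6, q7, q9}
EG E[(~grant | empty) U empty]: greatest fixpoint, start Z0 = {q0, q1, q2, q3, q4, q5, q6, q7, q9}, keep only states in Sat with some successor in Z. Already a fixed point.
Sat(EG E[(~grant | empty) U empty]) = {q0, q1, q2, q3, q4, q5, q6, q7, q9}
Sat(EX (EG E[(~grant | empty) U empty])) = {s : some successor in {q0, q1, q2, q3, q4, q5, q6, q7, q9}} = {q0, q1, q2, q3, q4, q5, q6, q7, q9}
q8 ∉ Sat(EX (EG E[(~grant | empty) U empty])) = {q0, q1, q2, q3, q4, q5, q6, q7, q9}, so the formula does not hold at q8.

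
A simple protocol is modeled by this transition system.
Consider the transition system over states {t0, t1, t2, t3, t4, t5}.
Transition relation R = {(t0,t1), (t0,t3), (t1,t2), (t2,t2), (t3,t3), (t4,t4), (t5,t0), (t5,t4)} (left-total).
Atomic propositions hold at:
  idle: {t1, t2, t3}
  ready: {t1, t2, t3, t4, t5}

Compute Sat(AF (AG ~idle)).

Sat(~idle) = {t0, t4, t5}
AG ~idle: greatest fixpoint, start Z0 = {t0, t4, t5}, keep only states in Sat with every successor in Z. Z1 = {t4, t5}; Z2 = {t4}; fixed.
Sat(AG ~idle) = {t4}
AF (AG ~idle): least fixpoint, start Z0 = {t4}, add states with every successor in Z. Already a fixed point.
Sat(AF (AG ~idle)) = {t4}

{t4}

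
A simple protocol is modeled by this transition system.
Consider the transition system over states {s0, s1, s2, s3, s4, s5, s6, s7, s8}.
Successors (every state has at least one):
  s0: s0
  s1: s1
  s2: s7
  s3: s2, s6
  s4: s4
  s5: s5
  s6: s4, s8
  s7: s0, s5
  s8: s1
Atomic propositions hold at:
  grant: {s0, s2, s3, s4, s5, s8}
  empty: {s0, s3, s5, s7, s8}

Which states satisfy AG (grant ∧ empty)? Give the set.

{s0, s5}

Sat(grant ∧ empty) = {s0, s3, s5, s8}
AG (grant ∧ empty): greatest fixpoint, start Z0 = {s0, s3, s5, s8}, keep only states in Sat with every successor in Z. Z1 = {s0, s5}; fixed.
Sat(AG (grant ∧ empty)) = {s0, s5}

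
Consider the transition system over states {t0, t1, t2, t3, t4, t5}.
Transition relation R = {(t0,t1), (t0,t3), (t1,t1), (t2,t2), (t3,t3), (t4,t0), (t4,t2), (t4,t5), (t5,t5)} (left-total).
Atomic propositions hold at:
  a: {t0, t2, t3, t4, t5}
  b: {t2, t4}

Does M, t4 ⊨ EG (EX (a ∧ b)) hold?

Sat(a ∧ b) = {t2, t4}
Sat(EX (a ∧ b)) = {s : some successor in {t2, t4}} = {t2, t4}
EG (EX (a ∧ b)): greatest fixpoint, start Z0 = {t2, t4}, keep only states in Sat with some successor in Z. Already a fixed point.
Sat(EG (EX (a ∧ b))) = {t2, t4}
t4 ∈ Sat(EG (EX (a ∧ b))) = {t2, t4}, so the formula holds at t4.

Yes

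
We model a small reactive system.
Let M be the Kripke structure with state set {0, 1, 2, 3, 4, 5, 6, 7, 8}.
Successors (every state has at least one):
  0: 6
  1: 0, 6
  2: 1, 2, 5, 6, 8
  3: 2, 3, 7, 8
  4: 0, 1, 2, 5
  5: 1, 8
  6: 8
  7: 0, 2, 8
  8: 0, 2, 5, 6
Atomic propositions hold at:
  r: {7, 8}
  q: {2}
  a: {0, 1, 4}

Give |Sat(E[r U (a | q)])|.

Sat(a | q) = {0, 1, 2, 4}
E[r U (a | q)]: least fixpoint, start Z0 = Sat((a | q)) = {0, 1, 2, 4}, add states in Sat(r) with some successor in Z. Z1 = {0, 1, 2, 4, 7, 8}; fixed.
Sat(E[r U (a | q)]) = {0, 1, 2, 4, 7, 8}
|Sat(E[r U (a | q)])| = |{0, 1, 2, 4, 7, 8}| = 6.

6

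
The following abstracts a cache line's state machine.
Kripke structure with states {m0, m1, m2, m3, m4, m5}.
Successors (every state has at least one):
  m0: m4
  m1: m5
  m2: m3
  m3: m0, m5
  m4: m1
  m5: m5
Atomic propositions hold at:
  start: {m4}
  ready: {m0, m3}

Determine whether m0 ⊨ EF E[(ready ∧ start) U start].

Sat(ready ∧ start) = ∅
E[(ready ∧ start) U start]: least fixpoint, start Z0 = Sat(start) = {m4}, add states in Sat(ready ∧ start) with some successor in Z. Already a fixed point.
Sat(E[(ready ∧ start) U start]) = {m4}
EF E[(ready ∧ start) U start]: least fixpoint, start Z0 = {m4}, add states with some successor in Z. Z1 = {m0, m4}; Z2 = {m0, m3, m4}; Z3 = {m0, m2, m3, m4}; fixed.
Sat(EF E[(ready ∧ start) U start]) = {m0, m2, m3, m4}
m0 ∈ Sat(EF E[(ready ∧ start) U start]) = {m0, m2, m3, m4}, so the formula holds at m0.

Yes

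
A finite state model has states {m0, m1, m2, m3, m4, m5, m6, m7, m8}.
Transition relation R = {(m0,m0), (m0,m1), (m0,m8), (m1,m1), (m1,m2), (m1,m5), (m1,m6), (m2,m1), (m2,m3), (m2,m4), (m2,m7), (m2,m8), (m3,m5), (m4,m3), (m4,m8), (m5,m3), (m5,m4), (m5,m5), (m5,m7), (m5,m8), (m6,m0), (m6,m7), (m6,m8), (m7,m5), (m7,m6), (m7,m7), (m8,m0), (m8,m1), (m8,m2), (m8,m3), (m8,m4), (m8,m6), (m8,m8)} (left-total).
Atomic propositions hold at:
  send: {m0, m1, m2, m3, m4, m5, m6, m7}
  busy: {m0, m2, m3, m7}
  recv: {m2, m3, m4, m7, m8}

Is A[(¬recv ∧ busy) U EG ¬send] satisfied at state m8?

Sat(¬recv) = {m0, m1, m5, m6}
Sat(¬recv ∧ busy) = {m0}
Sat(¬send) = {m8}
EG ¬send: greatest fixpoint, start Z0 = {m8}, keep only states in Sat with some successor in Z. Already a fixed point.
Sat(EG ¬send) = {m8}
A[(¬recv ∧ busy) U EG ¬send]: least fixpoint, start Z0 = Sat(EG ¬send) = {m8}, add states in Sat(¬recv ∧ busy) with every successor in Z. Already a fixed point.
Sat(A[(¬recv ∧ busy) U EG ¬send]) = {m8}
m8 ∈ Sat(A[(¬recv ∧ busy) U EG ¬send]) = {m8}, so the formula holds at m8.

Yes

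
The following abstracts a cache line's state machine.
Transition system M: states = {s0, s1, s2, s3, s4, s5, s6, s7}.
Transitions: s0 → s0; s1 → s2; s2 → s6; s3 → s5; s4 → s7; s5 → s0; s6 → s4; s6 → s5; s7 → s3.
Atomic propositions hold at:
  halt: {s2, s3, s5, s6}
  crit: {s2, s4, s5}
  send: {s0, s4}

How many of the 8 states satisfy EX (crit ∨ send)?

5

Sat(crit ∨ send) = {s0, s2, s4, s5}
Sat(EX (crit ∨ send)) = {s : some successor in {s0, s2, s4, s5}} = {s0, s1, s3, s5, s6}
|Sat(EX (crit ∨ send))| = |{s0, s1, s3, s5, s6}| = 5.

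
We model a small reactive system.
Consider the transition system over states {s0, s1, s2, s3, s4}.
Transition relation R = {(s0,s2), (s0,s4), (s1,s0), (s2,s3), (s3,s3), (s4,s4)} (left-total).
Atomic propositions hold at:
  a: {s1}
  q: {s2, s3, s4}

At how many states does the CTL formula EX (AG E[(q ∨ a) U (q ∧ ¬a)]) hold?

Sat(q ∨ a) = {s1, s2, s3, s4}
Sat(¬a) = {s0, s2, s3, s4}
Sat(q ∧ ¬a) = {s2, s3, s4}
E[(q ∨ a) U (q ∧ ¬a)]: least fixpoint, start Z0 = Sat((q ∧ ¬a)) = {s2, s3, s4}, add states in Sat(q ∨ a) with some successor in Z. Already a fixed point.
Sat(E[(q ∨ a) U (q ∧ ¬a)]) = {s2, s3, s4}
AG E[(q ∨ a) U (q ∧ ¬a)]: greatest fixpoint, start Z0 = {s2, s3, s4}, keep only states in Sat with every successor in Z. Already a fixed point.
Sat(AG E[(q ∨ a) U (q ∧ ¬a)]) = {s2, s3, s4}
Sat(EX (AG E[(q ∨ a) U (q ∧ ¬a)])) = {s : some successor in {s2, s3, s4}} = {s0, s2, s3, s4}
|Sat(EX (AG E[(q ∨ a) U (q ∧ ¬a)]))| = |{s0, s2, s3, s4}| = 4.

4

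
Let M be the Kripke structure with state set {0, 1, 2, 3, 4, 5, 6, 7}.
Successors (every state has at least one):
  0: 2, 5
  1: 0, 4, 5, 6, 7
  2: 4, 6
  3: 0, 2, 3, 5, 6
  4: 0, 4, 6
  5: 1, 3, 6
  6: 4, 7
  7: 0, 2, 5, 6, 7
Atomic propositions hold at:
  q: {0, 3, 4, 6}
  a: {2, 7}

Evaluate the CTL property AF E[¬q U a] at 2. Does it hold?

Yes

Sat(¬q) = {1, 2, 5, 7}
E[¬q U a]: least fixpoint, start Z0 = Sat(a) = {2, 7}, add states in Sat(¬q) with some successor in Z. Z1 = {1, 2, 7}; Z2 = {1, 2, 5, 7}; fixed.
Sat(E[¬q U a]) = {1, 2, 5, 7}
AF E[¬q U a]: least fixpoint, start Z0 = {1, 2, 5, 7}, add states with every successor in Z. Z1 = {0, 1, 2, 5, 7}; fixed.
Sat(AF E[¬q U a]) = {0, 1, 2, 5, 7}
2 ∈ Sat(AF E[¬q U a]) = {0, 1, 2, 5, 7}, so the formula holds at 2.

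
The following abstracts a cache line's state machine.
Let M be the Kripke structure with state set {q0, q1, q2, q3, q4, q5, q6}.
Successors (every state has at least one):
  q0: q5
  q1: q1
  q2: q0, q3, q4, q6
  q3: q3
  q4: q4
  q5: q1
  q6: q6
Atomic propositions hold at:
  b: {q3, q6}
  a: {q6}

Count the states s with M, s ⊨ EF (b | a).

3

Sat(b | a) = {q3, q6}
EF (b | a): least fixpoint, start Z0 = {q3, q6}, add states with some successor in Z. Z1 = {q2, q3, q6}; fixed.
Sat(EF (b | a)) = {q2, q3, q6}
|Sat(EF (b | a))| = |{q2, q3, q6}| = 3.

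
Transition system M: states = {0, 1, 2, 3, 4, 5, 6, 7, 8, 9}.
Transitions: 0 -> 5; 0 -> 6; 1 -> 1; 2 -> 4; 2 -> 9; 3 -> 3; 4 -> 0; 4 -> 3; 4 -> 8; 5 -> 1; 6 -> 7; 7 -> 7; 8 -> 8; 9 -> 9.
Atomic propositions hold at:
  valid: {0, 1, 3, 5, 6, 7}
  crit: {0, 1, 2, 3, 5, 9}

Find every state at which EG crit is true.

{0, 1, 2, 3, 5, 9}

EG crit: greatest fixpoint, start Z0 = {0, 1, 2, 3, 5, 9}, keep only states in Sat with some successor in Z. Already a fixed point.
Sat(EG crit) = {0, 1, 2, 3, 5, 9}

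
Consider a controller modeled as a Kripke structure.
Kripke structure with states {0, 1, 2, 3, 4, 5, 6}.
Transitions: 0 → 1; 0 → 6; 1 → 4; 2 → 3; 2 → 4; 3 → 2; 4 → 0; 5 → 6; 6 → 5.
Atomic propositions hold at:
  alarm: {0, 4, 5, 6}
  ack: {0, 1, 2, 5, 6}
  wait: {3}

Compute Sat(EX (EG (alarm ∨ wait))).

Sat(alarm ∨ wait) = {0, 3, 4, 5, 6}
EG (alarm ∨ wait): greatest fixpoint, start Z0 = {0, 3, 4, 5, 6}, keep only states in Sat with some successor in Z. Z1 = {0, 4, 5, 6}; fixed.
Sat(EG (alarm ∨ wait)) = {0, 4, 5, 6}
Sat(EX (EG (alarm ∨ wait))) = {s : some successor in {0, 4, 5, 6}} = {0, 1, 2, 4, 5, 6}

{0, 1, 2, 4, 5, 6}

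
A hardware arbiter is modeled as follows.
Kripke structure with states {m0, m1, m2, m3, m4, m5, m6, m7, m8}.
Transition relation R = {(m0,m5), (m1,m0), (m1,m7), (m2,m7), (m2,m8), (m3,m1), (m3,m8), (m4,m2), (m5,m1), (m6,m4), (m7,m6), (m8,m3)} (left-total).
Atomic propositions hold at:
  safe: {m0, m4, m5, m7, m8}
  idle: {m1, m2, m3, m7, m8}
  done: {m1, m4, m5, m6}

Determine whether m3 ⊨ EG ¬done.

Yes

Sat(¬done) = {m0, m2, m3, m7, m8}
EG ¬done: greatest fixpoint, start Z0 = {m0, m2, m3, m7, m8}, keep only states in Sat with some successor in Z. Z1 = {m2, m3, m8}; fixed.
Sat(EG ¬done) = {m2, m3, m8}
m3 ∈ Sat(EG ¬done) = {m2, m3, m8}, so the formula holds at m3.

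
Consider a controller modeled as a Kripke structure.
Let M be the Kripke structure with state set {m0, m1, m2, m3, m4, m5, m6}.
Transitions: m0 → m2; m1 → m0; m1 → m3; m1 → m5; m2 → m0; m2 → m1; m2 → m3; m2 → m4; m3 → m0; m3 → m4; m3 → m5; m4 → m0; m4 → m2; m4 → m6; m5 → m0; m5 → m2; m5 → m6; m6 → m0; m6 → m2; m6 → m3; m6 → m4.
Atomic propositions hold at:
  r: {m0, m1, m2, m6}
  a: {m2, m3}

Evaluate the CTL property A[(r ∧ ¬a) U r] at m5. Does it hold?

No

Sat(¬a) = {m0, m1, m4, m5, m6}
Sat(r ∧ ¬a) = {m0, m1, m6}
A[(r ∧ ¬a) U r]: least fixpoint, start Z0 = Sat(r) = {m0, m1, m2, m6}, add states in Sat(r ∧ ¬a) with every successor in Z. Already a fixed point.
Sat(A[(r ∧ ¬a) U r]) = {m0, m1, m2, m6}
m5 ∉ Sat(A[(r ∧ ¬a) U r]) = {m0, m1, m2, m6}, so the formula does not hold at m5.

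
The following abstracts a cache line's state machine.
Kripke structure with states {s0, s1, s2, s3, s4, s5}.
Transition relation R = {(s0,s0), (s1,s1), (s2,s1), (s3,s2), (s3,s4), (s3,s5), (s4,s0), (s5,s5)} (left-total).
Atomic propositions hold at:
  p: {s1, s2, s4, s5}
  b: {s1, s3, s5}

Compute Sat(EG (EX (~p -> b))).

Sat(~p) = {s0, s3}
Sat(~p -> b) = {s1, s2, s3, s4, s5}
Sat(EX (~p -> b)) = {s : some successor in {s1, s2, s3, s4, s5}} = {s1, s2, s3, s5}
EG (EX (~p -> b)): greatest fixpoint, start Z0 = {s1, s2, s3, s5}, keep only states in Sat with some successor in Z. Already a fixed point.
Sat(EG (EX (~p -> b))) = {s1, s2, s3, s5}

{s1, s2, s3, s5}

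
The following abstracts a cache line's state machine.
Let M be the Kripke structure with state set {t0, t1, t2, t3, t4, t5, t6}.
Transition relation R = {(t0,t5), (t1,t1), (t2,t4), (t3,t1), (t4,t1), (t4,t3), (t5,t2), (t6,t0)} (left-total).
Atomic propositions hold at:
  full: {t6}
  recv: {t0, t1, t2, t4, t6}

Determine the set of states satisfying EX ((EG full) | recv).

EG full: greatest fixpoint, start Z0 = {t6}, keep only states in Sat with some successor in Z. Z1 = ∅; fixed.
Sat(EG full) = ∅
Sat((EG full) | recv) = {t0, t1, t2, t4, t6}
Sat(EX ((EG full) | recv)) = {s : some successor in {t0, t1, t2, t4, t6}} = {t1, t2, t3, t4, t5, t6}

{t1, t2, t3, t4, t5, t6}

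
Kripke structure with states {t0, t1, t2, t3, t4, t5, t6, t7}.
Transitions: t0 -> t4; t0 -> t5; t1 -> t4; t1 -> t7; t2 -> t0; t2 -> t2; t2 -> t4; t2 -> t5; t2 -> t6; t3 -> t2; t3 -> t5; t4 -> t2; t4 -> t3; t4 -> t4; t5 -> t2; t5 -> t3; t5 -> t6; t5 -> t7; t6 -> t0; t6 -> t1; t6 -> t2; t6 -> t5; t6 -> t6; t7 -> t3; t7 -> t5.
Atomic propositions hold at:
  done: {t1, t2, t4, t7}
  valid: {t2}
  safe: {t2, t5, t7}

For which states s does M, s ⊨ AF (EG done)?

EG done: greatest fixpoint, start Z0 = {t1, t2, t4, t7}, keep only states in Sat with some successor in Z. Z1 = {t1, t2, t4}; fixed.
Sat(EG done) = {t1, t2, t4}
AF (EG done): least fixpoint, start Z0 = {t1, t2, t4}, add states with every successor in Z. Already a fixed point.
Sat(AF (EG done)) = {t1, t2, t4}

{t1, t2, t4}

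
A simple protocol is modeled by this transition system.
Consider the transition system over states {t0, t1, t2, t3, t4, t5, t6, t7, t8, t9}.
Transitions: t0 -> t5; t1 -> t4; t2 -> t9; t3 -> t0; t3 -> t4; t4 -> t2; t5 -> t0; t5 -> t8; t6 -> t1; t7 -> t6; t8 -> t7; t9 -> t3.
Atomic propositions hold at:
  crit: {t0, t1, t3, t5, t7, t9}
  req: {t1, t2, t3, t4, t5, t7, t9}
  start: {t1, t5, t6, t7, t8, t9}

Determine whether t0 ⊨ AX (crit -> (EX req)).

Sat(EX req) = {s : some successor in {t1, t2, t3, t4, t5, t7, t9}} = {t0, t1, t2, t3, t4, t6, t8, t9}
Sat(crit -> (EX req)) = {t0, t1, t2, t3, t4, t6, t8, t9}
Sat(AX (crit -> (EX req))) = {s : every successor in {t0, t1, t2, t3, t4, t6, t8, t9}} = {t1, t2, t3, t4, t5, t6, t7, t9}
t0 ∉ Sat(AX (crit -> (EX req))) = {t1, t2, t3, t4, t5, t6, t7, t9}, so the formula does not hold at t0.

No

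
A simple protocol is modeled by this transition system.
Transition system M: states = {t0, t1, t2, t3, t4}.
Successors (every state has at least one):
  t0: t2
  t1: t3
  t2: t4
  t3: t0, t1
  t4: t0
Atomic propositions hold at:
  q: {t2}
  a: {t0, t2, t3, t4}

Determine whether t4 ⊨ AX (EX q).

Yes

Sat(EX q) = {s : some successor in {t2}} = {t0}
Sat(AX (EX q)) = {s : every successor in {t0}} = {t4}
t4 ∈ Sat(AX (EX q)) = {t4}, so the formula holds at t4.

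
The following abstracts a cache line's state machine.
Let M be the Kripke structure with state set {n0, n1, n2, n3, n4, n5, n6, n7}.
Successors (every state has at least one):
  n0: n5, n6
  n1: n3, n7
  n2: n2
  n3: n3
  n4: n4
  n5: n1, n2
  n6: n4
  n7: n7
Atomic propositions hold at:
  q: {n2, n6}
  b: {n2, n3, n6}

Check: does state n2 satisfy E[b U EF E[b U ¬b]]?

Sat(¬b) = {n0, n1, n4, n5, n7}
E[b U ¬b]: least fixpoint, start Z0 = Sat(¬b) = {n0, n1, n4, n5, n7}, add states in Sat(b) with some successor in Z. Z1 = {n0, n1, n4, n5, n6, n7}; fixed.
Sat(E[b U ¬b]) = {n0, n1, n4, n5, n6, n7}
EF E[b U ¬b]: least fixpoint, start Z0 = {n0, n1, n4, n5, n6, n7}, add states with some successor in Z. Already a fixed point.
Sat(EF E[b U ¬b]) = {n0, n1, n4, n5, n6, n7}
E[b U EF E[b U ¬b]]: least fixpoint, start Z0 = Sat(EF E[b U ¬b]) = {n0, n1, n4, n5, n6, n7}, add states in Sat(b) with some successor in Z. Already a fixed point.
Sat(E[b U EF E[b U ¬b]]) = {n0, n1, n4, n5, n6, n7}
n2 ∉ Sat(E[b U EF E[b U ¬b]]) = {n0, n1, n4, n5, n6, n7}, so the formula does not hold at n2.

No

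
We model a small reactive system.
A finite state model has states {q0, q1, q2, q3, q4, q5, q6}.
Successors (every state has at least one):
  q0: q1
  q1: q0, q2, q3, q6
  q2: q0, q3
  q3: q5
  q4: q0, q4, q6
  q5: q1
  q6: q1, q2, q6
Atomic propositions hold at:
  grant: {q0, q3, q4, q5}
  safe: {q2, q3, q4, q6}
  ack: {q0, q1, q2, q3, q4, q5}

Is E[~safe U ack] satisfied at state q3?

Sat(~safe) = {q0, q1, q5}
E[~safe U ack]: least fixpoint, start Z0 = Sat(ack) = {q0, q1, q2, q3, q4, q5}, add states in Sat(~safe) with some successor in Z. Already a fixed point.
Sat(E[~safe U ack]) = {q0, q1, q2, q3, q4, q5}
q3 ∈ Sat(E[~safe U ack]) = {q0, q1, q2, q3, q4, q5}, so the formula holds at q3.

Yes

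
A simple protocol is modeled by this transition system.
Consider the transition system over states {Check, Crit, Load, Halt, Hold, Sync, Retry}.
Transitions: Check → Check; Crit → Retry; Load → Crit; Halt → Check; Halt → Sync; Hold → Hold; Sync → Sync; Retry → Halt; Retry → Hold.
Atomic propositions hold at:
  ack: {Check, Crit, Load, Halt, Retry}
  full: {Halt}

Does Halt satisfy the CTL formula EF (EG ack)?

Yes

EG ack: greatest fixpoint, start Z0 = {Check, Crit, Load, Halt, Retry}, keep only states in Sat with some successor in Z. Already a fixed point.
Sat(EG ack) = {Check, Crit, Load, Halt, Retry}
EF (EG ack): least fixpoint, start Z0 = {Check, Crit, Load, Halt, Retry}, add states with some successor in Z. Already a fixed point.
Sat(EF (EG ack)) = {Check, Crit, Load, Halt, Retry}
Halt ∈ Sat(EF (EG ack)) = {Check, Crit, Load, Halt, Retry}, so the formula holds at Halt.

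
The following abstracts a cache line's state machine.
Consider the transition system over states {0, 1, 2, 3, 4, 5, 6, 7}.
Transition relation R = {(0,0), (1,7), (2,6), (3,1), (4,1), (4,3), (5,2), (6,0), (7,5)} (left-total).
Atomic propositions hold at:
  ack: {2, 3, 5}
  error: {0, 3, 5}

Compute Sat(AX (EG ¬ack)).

Sat(¬ack) = {0, 1, 4, 6, 7}
EG ¬ack: greatest fixpoint, start Z0 = {0, 1, 4, 6, 7}, keep only states in Sat with some successor in Z. Z1 = {0, 1, 4, 6}; Z2 = {0, 4, 6}; Z3 = {0, 6}; fixed.
Sat(EG ¬ack) = {0, 6}
Sat(AX (EG ¬ack)) = {s : every successor in {0, 6}} = {0, 2, 6}

{0, 2, 6}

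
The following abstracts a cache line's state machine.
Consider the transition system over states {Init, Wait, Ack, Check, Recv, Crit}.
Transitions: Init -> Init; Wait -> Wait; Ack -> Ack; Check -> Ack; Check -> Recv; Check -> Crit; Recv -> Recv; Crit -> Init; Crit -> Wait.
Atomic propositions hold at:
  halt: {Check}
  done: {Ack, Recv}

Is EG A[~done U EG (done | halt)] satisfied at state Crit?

No

Sat(~done) = {Init, Wait, Check, Crit}
Sat(done | halt) = {Ack, Check, Recv}
EG (done | halt): greatest fixpoint, start Z0 = {Ack, Check, Recv}, keep only states in Sat with some successor in Z. Already a fixed point.
Sat(EG (done | halt)) = {Ack, Check, Recv}
A[~done U EG (done | halt)]: least fixpoint, start Z0 = Sat(EG (done | halt)) = {Ack, Check, Recv}, add states in Sat(~done) with every successor in Z. Already a fixed point.
Sat(A[~done U EG (done | halt)]) = {Ack, Check, Recv}
EG A[~done U EG (done | halt)]: greatest fixpoint, start Z0 = {Ack, Check, Recv}, keep only states in Sat with some successor in Z. Already a fixed point.
Sat(EG A[~done U EG (done | halt)]) = {Ack, Check, Recv}
Crit ∉ Sat(EG A[~done U EG (done | halt)]) = {Ack, Check, Recv}, so the formula does not hold at Crit.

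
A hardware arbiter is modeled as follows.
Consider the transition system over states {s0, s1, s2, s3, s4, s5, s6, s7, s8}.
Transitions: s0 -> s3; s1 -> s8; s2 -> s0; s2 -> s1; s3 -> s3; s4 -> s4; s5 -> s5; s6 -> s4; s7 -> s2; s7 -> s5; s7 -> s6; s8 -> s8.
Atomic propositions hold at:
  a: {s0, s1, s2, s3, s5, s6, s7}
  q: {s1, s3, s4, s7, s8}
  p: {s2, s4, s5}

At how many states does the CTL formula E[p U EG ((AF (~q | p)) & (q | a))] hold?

4

Sat(~q) = {s0, s2, s5, s6}
Sat(~q | p) = {s0, s2, s4, s5, s6}
AF (~q | p): least fixpoint, start Z0 = {s0, s2, s4, s5, s6}, add states with every successor in Z. Z1 = {s0, s2, s4, s5, s6, s7}; fixed.
Sat(AF (~q | p)) = {s0, s2, s4, s5, s6, s7}
Sat(q | a) = {s0, s1, s2, s3, s4, s5, s6, s7, s8}
Sat((AF (~q | p)) & (q | a)) = {s0, s2, s4, s5, s6, s7}
EG ((AF (~q | p)) & (q | a)): greatest fixpoint, start Z0 = {s0, s2, s4, s5, s6, s7}, keep only states in Sat with some successor in Z. Z1 = {s2, s4, s5, s6, s7}; Z2 = {s4, s5, s6, s7}; fixed.
Sat(EG ((AF (~q | p)) & (q | a))) = {s4, s5, s6, s7}
E[p U EG ((AF (~q | p)) & (q | a))]: least fixpoint, start Z0 = Sat(EG ((AF (~q | p)) & (q | a))) = {s4, s5, s6, s7}, add states in Sat(p) with some successor in Z. Already a fixed point.
Sat(E[p U EG ((AF (~q | p)) & (q | a))]) = {s4, s5, s6, s7}
|Sat(E[p U EG ((AF (~q | p)) & (q | a))])| = |{s4, s5, s6, s7}| = 4.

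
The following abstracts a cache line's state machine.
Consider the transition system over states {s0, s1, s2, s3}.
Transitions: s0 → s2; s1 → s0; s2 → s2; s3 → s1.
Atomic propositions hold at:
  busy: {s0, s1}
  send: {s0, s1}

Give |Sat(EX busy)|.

Sat(EX busy) = {s : some successor in {s0, s1}} = {s1, s3}
|Sat(EX busy)| = |{s1, s3}| = 2.

2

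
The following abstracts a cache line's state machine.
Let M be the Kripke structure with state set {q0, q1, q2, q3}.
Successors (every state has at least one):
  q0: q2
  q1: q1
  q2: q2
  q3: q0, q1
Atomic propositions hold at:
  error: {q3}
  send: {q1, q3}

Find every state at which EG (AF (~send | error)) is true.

Sat(~send) = {q0, q2}
Sat(~send | error) = {q0, q2, q3}
AF (~send | error): least fixpoint, start Z0 = {q0, q2, q3}, add states with every successor in Z. Already a fixed point.
Sat(AF (~send | error)) = {q0, q2, q3}
EG (AF (~send | error)): greatest fixpoint, start Z0 = {q0, q2, q3}, keep only states in Sat with some successor in Z. Already a fixed point.
Sat(EG (AF (~send | error))) = {q0, q2, q3}

{q0, q2, q3}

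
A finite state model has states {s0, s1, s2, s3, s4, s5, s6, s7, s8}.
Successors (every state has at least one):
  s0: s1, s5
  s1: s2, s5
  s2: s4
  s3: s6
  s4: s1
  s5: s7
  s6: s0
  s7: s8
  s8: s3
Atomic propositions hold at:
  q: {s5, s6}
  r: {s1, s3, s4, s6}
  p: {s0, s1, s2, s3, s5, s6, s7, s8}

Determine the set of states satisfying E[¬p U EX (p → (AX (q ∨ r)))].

Sat(¬p) = {s4}
Sat(q ∨ r) = {s1, s3, s4, s5, s6}
Sat(AX (q ∨ r)) = {s : every successor in {s1, s3, s4, s5, s6}} = {s0, s2, s3, s4, s8}
Sat(p → (AX (q ∨ r))) = {s0, s2, s3, s4, s8}
Sat(EX (p → (AX (q ∨ r)))) = {s : some successor in {s0, s2, s3, s4, s8}} = {s1, s2, s6, s7, s8}
E[¬p U EX (p → (AX (q ∨ r)))]: least fixpoint, start Z0 = Sat(EX (p → (AX (q ∨ r)))) = {s1, s2, s6, s7, s8}, add states in Sat(¬p) with some successor in Z. Z1 = {s1, s2, s4, s6, s7, s8}; fixed.
Sat(E[¬p U EX (p → (AX (q ∨ r)))]) = {s1, s2, s4, s6, s7, s8}

{s1, s2, s4, s6, s7, s8}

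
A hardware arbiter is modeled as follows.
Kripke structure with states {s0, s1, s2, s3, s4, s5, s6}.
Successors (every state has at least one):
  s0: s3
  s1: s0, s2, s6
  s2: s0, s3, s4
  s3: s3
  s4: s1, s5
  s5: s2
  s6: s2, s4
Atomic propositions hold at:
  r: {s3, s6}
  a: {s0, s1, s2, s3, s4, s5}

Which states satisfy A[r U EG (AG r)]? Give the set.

{s3}

AG r: greatest fixpoint, start Z0 = {s3, s6}, keep only states in Sat with every successor in Z. Z1 = {s3}; fixed.
Sat(AG r) = {s3}
EG (AG r): greatest fixpoint, start Z0 = {s3}, keep only states in Sat with some successor in Z. Already a fixed point.
Sat(EG (AG r)) = {s3}
A[r U EG (AG r)]: least fixpoint, start Z0 = Sat(EG (AG r)) = {s3}, add states in Sat(r) with every successor in Z. Already a fixed point.
Sat(A[r U EG (AG r)]) = {s3}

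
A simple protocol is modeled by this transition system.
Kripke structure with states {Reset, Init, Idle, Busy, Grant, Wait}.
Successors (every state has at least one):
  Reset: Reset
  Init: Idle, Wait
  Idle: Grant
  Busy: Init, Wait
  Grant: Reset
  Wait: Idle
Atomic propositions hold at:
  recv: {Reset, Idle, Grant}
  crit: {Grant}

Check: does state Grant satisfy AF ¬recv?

No

Sat(¬recv) = {Init, Busy, Wait}
AF ¬recv: least fixpoint, start Z0 = {Init, Busy, Wait}, add states with every successor in Z. Already a fixed point.
Sat(AF ¬recv) = {Init, Busy, Wait}
Grant ∉ Sat(AF ¬recv) = {Init, Busy, Wait}, so the formula does not hold at Grant.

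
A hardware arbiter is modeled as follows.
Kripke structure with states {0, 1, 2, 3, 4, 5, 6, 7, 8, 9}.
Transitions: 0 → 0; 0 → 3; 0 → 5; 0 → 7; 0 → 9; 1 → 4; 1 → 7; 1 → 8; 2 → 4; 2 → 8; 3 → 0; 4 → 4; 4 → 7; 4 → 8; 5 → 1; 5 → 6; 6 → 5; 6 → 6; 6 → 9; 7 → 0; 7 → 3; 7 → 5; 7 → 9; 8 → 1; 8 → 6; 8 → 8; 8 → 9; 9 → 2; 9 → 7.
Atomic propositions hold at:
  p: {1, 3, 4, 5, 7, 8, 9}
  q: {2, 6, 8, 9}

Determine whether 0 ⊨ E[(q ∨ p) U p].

Sat(q ∨ p) = {1, 2, 3, 4, 5, 6, 7, 8, 9}
E[(q ∨ p) U p]: least fixpoint, start Z0 = Sat(p) = {1, 3, 4, 5, 7, 8, 9}, add states in Sat(q ∨ p) with some successor in Z. Z1 = {1, 2, 3, 4, 5, 6, 7, 8, 9}; fixed.
Sat(E[(q ∨ p) U p]) = {1, 2, 3, 4, 5, 6, 7, 8, 9}
0 ∉ Sat(E[(q ∨ p) U p]) = {1, 2, 3, 4, 5, 6, 7, 8, 9}, so the formula does not hold at 0.

No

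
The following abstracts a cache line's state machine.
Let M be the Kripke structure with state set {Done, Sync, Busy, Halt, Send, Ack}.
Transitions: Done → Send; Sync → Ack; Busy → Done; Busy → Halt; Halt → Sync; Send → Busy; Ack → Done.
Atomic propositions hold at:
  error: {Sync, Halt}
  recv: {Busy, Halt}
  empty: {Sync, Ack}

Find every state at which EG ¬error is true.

{Done, Busy, Send, Ack}

Sat(¬error) = {Done, Busy, Send, Ack}
EG ¬error: greatest fixpoint, start Z0 = {Done, Busy, Send, Ack}, keep only states in Sat with some successor in Z. Already a fixed point.
Sat(EG ¬error) = {Done, Busy, Send, Ack}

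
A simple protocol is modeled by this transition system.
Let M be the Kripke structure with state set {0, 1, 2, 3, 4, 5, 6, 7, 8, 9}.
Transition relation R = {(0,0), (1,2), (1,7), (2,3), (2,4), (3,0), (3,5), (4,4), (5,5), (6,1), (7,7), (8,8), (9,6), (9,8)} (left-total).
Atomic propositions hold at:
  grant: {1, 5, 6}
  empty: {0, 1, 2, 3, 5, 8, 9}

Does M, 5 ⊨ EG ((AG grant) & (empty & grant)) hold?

AG grant: greatest fixpoint, start Z0 = {1, 5, 6}, keep only states in Sat with every successor in Z. Z1 = {5, 6}; Z2 = {5}; fixed.
Sat(AG grant) = {5}
Sat(empty & grant) = {1, 5}
Sat((AG grant) & (empty & grant)) = {5}
EG ((AG grant) & (empty & grant)): greatest fixpoint, start Z0 = {5}, keep only states in Sat with some successor in Z. Already a fixed point.
Sat(EG ((AG grant) & (empty & grant))) = {5}
5 ∈ Sat(EG ((AG grant) & (empty & grant))) = {5}, so the formula holds at 5.

Yes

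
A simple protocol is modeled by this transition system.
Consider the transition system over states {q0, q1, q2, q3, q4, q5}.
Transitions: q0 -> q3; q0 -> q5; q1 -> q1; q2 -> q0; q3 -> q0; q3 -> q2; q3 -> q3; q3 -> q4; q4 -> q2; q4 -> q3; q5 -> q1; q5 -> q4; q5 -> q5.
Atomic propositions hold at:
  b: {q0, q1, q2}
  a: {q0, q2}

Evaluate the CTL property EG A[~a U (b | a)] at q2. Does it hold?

Sat(~a) = {q1, q3, q4, q5}
Sat(b | a) = {q0, q1, q2}
A[~a U (b | a)]: least fixpoint, start Z0 = Sat((b | a)) = {q0, q1, q2}, add states in Sat(~a) with every successor in Z. Already a fixed point.
Sat(A[~a U (b | a)]) = {q0, q1, q2}
EG A[~a U (b | a)]: greatest fixpoint, start Z0 = {q0, q1, q2}, keep only states in Sat with some successor in Z. Z1 = {q1, q2}; Z2 = {q1}; fixed.
Sat(EG A[~a U (b | a)]) = {q1}
q2 ∉ Sat(EG A[~a U (b | a)]) = {q1}, so the formula does not hold at q2.

No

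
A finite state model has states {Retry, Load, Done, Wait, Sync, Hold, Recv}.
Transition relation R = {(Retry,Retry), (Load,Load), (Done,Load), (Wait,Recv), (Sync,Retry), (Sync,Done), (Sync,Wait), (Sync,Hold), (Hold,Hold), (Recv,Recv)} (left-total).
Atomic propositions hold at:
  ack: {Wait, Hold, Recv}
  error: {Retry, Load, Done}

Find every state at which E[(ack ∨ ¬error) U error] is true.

Sat(¬error) = {Wait, Sync, Hold, Recv}
Sat(ack ∨ ¬error) = {Wait, Sync, Hold, Recv}
E[(ack ∨ ¬error) U error]: least fixpoint, start Z0 = Sat(error) = {Retry, Load, Done}, add states in Sat(ack ∨ ¬error) with some successor in Z. Z1 = {Retry, Load, Done, Sync}; fixed.
Sat(E[(ack ∨ ¬error) U error]) = {Retry, Load, Done, Sync}

{Retry, Load, Done, Sync}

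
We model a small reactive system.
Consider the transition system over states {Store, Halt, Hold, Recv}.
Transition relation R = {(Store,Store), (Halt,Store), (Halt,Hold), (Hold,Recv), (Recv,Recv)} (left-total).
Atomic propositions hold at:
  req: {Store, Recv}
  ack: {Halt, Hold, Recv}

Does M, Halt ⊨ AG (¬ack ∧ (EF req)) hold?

No

Sat(¬ack) = {Store}
EF req: least fixpoint, start Z0 = {Store, Recv}, add states with some successor in Z. Z1 = {Store, Halt, Hold, Recv}; fixed.
Sat(EF req) = {Store, Halt, Hold, Recv}
Sat(¬ack ∧ (EF req)) = {Store}
AG (¬ack ∧ (EF req)): greatest fixpoint, start Z0 = {Store}, keep only states in Sat with every successor in Z. Already a fixed point.
Sat(AG (¬ack ∧ (EF req))) = {Store}
Halt ∉ Sat(AG (¬ack ∧ (EF req))) = {Store}, so the formula does not hold at Halt.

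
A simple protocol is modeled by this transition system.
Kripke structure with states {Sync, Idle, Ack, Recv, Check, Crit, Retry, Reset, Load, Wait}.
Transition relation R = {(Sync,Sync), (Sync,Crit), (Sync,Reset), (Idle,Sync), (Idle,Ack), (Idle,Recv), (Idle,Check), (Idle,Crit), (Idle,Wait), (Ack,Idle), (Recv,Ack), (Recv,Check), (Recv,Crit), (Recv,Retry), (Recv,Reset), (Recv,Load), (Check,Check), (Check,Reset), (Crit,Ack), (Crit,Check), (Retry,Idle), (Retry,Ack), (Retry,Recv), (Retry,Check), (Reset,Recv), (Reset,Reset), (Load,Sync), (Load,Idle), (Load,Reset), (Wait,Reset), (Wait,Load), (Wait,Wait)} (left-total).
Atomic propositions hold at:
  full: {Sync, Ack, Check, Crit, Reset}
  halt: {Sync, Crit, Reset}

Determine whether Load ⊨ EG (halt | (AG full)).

AG full: greatest fixpoint, start Z0 = {Sync, Ack, Check, Crit, Reset}, keep only states in Sat with every successor in Z. Z1 = {Sync, Check, Crit}; Z2 = ∅; fixed.
Sat(AG full) = ∅
Sat(halt | (AG full)) = {Sync, Crit, Reset}
EG (halt | (AG full)): greatest fixpoint, start Z0 = {Sync, Crit, Reset}, keep only states in Sat with some successor in Z. Z1 = {Sync, Reset}; fixed.
Sat(EG (halt | (AG full))) = {Sync, Reset}
Load ∉ Sat(EG (halt | (AG full))) = {Sync, Reset}, so the formula does not hold at Load.

No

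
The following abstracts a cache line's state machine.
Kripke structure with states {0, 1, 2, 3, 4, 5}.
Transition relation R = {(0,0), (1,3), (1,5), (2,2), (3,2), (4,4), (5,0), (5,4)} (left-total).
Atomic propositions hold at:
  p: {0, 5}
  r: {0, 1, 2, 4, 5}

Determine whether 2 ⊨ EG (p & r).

Sat(p & r) = {0, 5}
EG (p & r): greatest fixpoint, start Z0 = {0, 5}, keep only states in Sat with some successor in Z. Already a fixed point.
Sat(EG (p & r)) = {0, 5}
2 ∉ Sat(EG (p & r)) = {0, 5}, so the formula does not hold at 2.

No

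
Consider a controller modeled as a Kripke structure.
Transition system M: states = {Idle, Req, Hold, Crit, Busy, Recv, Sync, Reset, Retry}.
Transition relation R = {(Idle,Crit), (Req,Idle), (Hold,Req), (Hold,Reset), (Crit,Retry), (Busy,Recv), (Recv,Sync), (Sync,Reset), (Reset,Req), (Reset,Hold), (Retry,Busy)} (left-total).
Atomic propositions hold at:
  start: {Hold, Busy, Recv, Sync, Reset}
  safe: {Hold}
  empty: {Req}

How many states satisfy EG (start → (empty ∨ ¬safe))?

8

Sat(¬safe) = {Idle, Req, Crit, Busy, Recv, Sync, Reset, Retry}
Sat(empty ∨ ¬safe) = {Idle, Req, Crit, Busy, Recv, Sync, Reset, Retry}
Sat(start → (empty ∨ ¬safe)) = {Idle, Req, Crit, Busy, Recv, Sync, Reset, Retry}
EG (start → (empty ∨ ¬safe)): greatest fixpoint, start Z0 = {Idle, Req, Crit, Busy, Recv, Sync, Reset, Retry}, keep only states in Sat with some successor in Z. Already a fixed point.
Sat(EG (start → (empty ∨ ¬safe))) = {Idle, Req, Crit, Busy, Recv, Sync, Reset, Retry}
|Sat(EG (start → (empty ∨ ¬safe)))| = |{Idle, Req, Crit, Busy, Recv, Sync, Reset, Retry}| = 8.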